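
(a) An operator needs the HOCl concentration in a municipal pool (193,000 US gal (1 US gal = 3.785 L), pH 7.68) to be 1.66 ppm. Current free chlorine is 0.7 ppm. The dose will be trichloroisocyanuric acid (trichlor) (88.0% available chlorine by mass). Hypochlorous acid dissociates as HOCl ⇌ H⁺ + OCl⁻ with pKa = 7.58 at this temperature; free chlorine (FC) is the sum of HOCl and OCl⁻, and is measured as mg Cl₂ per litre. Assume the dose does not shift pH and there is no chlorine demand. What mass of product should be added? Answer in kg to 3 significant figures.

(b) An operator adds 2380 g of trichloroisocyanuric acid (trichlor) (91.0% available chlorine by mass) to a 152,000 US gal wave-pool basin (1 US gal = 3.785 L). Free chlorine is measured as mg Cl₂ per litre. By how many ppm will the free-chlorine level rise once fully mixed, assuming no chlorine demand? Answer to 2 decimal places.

(a) 2.53 kg; (b) 3.76 ppm

(a) Volume: 193,000 US gal × 3.785 L/gal = 730,505 L.
(a) [OCl⁻]/[HOCl] = 10^(pH − pKa) = 10^(7.68 − 7.58) = 1.259; fraction as HOCl = 1/(1 + 1.259) = 0.4427.
(a) Free chlorine required for 1.66 ppm HOCl: 1.66 / 0.4427 = 3.75 ppm.
(a) FC to add: 3.75 − 0.7 = 3.05 mg/L as Cl₂.
(a) Cl₂ equivalent: 3.05 mg/L × 730,505 L = 2228 g.
(a) Product at 88.0% available Cl: 2228 / 0.88 = 2532 g.

(b) Volume: 152,000 US gal × 3.785 L/gal = 575,320 L.
(b) Available chlorine delivered: 2380 g × 0.91 = 2166 g as Cl₂.
(b) Concentration rise: 2166 g / 575,320 L = 3.765 mg/L = 3.76 ppm.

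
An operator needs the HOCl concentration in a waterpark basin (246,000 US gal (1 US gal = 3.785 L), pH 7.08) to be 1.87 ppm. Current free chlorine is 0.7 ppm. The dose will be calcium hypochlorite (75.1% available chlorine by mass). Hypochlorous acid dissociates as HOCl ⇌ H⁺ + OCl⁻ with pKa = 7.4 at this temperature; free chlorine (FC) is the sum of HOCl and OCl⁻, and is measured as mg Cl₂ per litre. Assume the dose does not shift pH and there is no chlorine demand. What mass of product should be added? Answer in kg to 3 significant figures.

2.56 kg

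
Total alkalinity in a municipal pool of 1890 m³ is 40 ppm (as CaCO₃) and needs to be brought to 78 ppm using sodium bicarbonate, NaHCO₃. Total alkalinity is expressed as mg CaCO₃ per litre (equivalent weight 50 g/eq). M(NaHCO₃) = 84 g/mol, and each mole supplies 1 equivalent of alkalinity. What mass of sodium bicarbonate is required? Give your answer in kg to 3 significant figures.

121 kg

Volume: 1890 m³ = 1,890,000 L.
Alkalinity to add: (78 − 40) = 38 mg/L as CaCO₃ × 1,890,000 L = 71,820 g as CaCO₃.
Equivalents: 71,820 g ÷ 50 g/eq = 1436 eq.
NaHCO₃ supplies 1 eq per mole → 1436 mol.
Mass: 1436 mol × 84 g/mol = 120,700 g.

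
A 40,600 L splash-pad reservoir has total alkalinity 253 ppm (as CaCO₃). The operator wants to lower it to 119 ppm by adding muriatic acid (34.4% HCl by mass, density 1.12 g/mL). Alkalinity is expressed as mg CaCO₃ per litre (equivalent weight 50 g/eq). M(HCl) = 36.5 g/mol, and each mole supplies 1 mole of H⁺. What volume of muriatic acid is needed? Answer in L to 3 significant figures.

10.3 L

Alkalinity to neutralize: (253 − 119) = 134 mg/L as CaCO₃ × 40,600 L = 5440 g as CaCO₃.
Equivalents of H⁺ required: 5440 ÷ 50 g/eq = 108.8 eq = 108.8 mol HCl.
Mass of HCl: 108.8 × 36.5 = 3971 g.
Mass of 34.4% solution: 3971 / 0.344 = 11,550 g.
Volume: 11,550 g ÷ 1.12 g/mL = 10,310 mL.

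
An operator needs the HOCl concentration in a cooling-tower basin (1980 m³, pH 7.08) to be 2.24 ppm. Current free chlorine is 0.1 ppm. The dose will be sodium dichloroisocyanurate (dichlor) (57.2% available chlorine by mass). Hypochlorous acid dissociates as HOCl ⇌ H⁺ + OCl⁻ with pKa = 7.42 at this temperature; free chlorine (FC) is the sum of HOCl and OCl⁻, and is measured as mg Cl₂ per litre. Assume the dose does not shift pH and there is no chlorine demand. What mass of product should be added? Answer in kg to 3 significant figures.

11.0 kg

Volume: 1980 m³ = 1,980,000 L.
[OCl⁻]/[HOCl] = 10^(pH − pKa) = 10^(7.08 − 7.42) = 0.4571; fraction as HOCl = 1/(1 + 0.4571) = 0.6863.
Free chlorine required for 2.24 ppm HOCl: 2.24 / 0.6863 = 3.264 ppm.
FC to add: 3.264 − 0.1 = 3.164 mg/L as Cl₂.
Cl₂ equivalent: 3.164 mg/L × 1,980,000 L = 6264 g.
Product at 57.2% available Cl: 6264 / 0.572 = 10,950 g.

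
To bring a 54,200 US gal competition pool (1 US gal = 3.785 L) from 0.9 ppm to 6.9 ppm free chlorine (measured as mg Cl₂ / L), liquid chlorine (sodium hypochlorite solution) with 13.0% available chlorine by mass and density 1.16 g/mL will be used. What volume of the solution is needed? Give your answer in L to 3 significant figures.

8.16 L

Volume: 54,200 US gal × 3.785 L/gal = 205,147 L.
Chlorine deficit: 6.9 − 0.9 = 6 ppm = 6 mg/L as Cl₂.
Cl₂ equivalent needed: 6 mg/L × 205,147 L = 1,231,000 mg = 1231 g.
Product at 13.0% available chlorine: 1231 / 0.13 = 9468 g.
Volume at density 1.16 g/mL: 9468 g ÷ 1.16 g/mL = 8162 mL.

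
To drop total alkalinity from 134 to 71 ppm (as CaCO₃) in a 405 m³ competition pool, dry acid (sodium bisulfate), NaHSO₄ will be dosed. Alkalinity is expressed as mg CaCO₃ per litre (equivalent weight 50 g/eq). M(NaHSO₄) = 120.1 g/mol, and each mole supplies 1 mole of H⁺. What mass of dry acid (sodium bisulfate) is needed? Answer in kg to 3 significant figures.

61.3 kg

Volume: 405 m³ = 405,000 L.
Alkalinity to neutralize: (134 − 71) = 63 mg/L as CaCO₃ × 405,000 L = 25,520 g as CaCO₃.
Equivalents of H⁺ required: 25,520 ÷ 50 g/eq = 510.3 eq = 510.3 mol NaHSO₄.
Mass of NaHSO₄: 510.3 × 120.1 = 61,290 g.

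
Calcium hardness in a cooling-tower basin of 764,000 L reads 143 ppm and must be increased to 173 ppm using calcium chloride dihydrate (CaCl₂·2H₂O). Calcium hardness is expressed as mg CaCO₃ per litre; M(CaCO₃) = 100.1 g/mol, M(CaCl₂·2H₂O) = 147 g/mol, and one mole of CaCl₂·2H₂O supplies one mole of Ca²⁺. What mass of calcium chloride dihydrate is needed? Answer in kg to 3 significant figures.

33.7 kg

Hardness to add: (173 − 143) = 30 mg/L as CaCO₃ × 764,000 L = 22,920 g as CaCO₃.
Moles of Ca²⁺ (1 mol Ca²⁺ ≡ 1 mol CaCO₃): 22,920 / 100.1 g/mol = 229 mol.
Mass of CaCl₂·2H₂O: 229 × 147 = 33,660 g.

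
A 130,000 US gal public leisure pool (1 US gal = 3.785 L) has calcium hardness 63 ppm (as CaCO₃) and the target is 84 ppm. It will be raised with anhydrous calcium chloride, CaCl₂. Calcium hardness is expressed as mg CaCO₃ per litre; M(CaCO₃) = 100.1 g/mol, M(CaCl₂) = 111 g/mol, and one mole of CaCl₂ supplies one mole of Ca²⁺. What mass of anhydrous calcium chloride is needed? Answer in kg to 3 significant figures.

11.5 kg

Volume: 130,000 US gal × 3.785 L/gal = 492,050 L.
Hardness to add: (84 − 63) = 21 mg/L as CaCO₃ × 492,050 L = 10,330 g as CaCO₃.
Moles of Ca²⁺ (1 mol Ca²⁺ ≡ 1 mol CaCO₃): 10,330 / 100.1 g/mol = 103.2 mol.
Mass of CaCl₂: 103.2 × 111 = 11,460 g.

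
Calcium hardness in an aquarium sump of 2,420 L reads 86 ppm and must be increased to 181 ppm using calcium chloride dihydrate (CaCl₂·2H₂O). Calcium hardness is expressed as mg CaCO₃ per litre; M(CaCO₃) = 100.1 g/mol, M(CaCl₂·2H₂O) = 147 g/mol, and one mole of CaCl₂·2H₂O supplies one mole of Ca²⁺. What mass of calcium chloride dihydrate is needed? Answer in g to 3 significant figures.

Hardness to add: (181 − 86) = 95 mg/L as CaCO₃ × 2,420 L = 229.9 g as CaCO₃.
Moles of Ca²⁺ (1 mol Ca²⁺ ≡ 1 mol CaCO₃): 229.9 / 100.1 g/mol = 2.297 mol.
Mass of CaCl₂·2H₂O: 2.297 × 147 = 337.6 g.

338 g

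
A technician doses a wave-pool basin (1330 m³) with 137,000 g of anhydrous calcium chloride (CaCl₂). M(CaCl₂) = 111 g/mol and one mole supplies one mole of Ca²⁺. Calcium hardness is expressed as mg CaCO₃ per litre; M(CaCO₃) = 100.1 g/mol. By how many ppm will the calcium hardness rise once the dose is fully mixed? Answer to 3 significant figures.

92.9 ppm

Volume: 1330 m³ = 1,330,000 L.
Moles of Ca²⁺: 137,000 g ÷ 111 g/mol = 1234 mol.
As CaCO₃: 1234 mol × 100.1 g/mol = 123,500 g.
Rise: 123,500 g / 1,330,000 L × 1000 = 92.89 mg/L.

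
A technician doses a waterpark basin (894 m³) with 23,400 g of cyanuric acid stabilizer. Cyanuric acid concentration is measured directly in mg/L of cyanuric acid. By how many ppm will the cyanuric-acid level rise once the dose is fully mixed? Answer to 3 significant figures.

26.2 ppm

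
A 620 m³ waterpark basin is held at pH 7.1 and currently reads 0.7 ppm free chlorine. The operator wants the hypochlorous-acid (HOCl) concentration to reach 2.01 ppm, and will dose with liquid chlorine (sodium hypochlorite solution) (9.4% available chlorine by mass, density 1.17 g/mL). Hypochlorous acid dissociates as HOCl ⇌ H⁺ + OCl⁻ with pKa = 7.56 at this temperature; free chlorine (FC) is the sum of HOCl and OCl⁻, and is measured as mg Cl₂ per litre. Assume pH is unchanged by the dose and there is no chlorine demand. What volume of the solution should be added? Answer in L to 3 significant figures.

11.3 L

Volume: 620 m³ = 620,000 L.
[OCl⁻]/[HOCl] = 10^(pH − pKa) = 10^(7.1 − 7.56) = 0.3467; fraction as HOCl = 1/(1 + 0.3467) = 0.7425.
Free chlorine required for 2.01 ppm HOCl: 2.01 / 0.7425 = 2.707 ppm.
FC to add: 2.707 − 0.7 = 2.007 mg/L as Cl₂.
Cl₂ equivalent: 2.007 mg/L × 620,000 L = 1244 g.
Product at 9.4% available Cl: 1244 / 0.094 = 13,240 g.
Volume: 13,240 g ÷ 1.17 g/mL = 11,310 mL.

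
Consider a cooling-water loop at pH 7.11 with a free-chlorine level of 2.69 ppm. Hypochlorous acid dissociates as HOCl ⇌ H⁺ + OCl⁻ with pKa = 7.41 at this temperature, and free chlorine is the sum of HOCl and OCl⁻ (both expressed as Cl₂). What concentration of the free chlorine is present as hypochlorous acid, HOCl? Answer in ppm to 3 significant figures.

1.79 ppm

[OCl⁻]/[HOCl] = 10^(pH − pKa) = 10^(7.11 − 7.41) = 10^-0.30 = 0.5012.
Fraction as HOCl = 1 / (1 + 0.5012) = 0.6661.
HOCl = 0.6661 × 2.69 ppm = 1.792 ppm.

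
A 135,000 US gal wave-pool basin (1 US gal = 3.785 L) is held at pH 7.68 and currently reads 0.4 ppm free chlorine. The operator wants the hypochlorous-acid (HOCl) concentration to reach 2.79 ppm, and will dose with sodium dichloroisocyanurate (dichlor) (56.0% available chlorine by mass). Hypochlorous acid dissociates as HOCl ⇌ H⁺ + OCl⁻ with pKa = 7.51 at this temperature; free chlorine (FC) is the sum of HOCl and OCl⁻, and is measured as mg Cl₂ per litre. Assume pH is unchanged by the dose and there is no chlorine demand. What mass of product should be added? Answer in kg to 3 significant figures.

Volume: 135,000 US gal × 3.785 L/gal = 510,975 L.
[OCl⁻]/[HOCl] = 10^(pH − pKa) = 10^(7.68 − 7.51) = 1.479; fraction as HOCl = 1/(1 + 1.479) = 0.4034.
Free chlorine required for 2.79 ppm HOCl: 2.79 / 0.4034 = 6.917 ppm.
FC to add: 6.917 − 0.4 = 6.517 mg/L as Cl₂.
Cl₂ equivalent: 6.517 mg/L × 510,975 L = 3330 g.
Product at 56.0% available Cl: 3330 / 0.56 = 5946 g.

5.95 kg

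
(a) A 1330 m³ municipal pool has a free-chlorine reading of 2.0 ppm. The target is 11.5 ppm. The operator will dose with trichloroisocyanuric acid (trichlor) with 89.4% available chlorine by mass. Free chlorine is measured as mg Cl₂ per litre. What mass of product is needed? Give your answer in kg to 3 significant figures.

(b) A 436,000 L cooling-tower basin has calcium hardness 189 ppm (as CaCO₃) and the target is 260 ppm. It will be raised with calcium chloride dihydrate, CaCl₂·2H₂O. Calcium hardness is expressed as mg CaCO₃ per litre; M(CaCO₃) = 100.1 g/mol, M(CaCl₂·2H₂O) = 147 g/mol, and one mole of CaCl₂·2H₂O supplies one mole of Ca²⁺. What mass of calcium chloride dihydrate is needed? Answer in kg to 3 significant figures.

(a) Volume: 1330 m³ = 1,330,000 L.
(a) Chlorine deficit: 11.5 − 2.0 = 9.5 ppm = 9.5 mg/L as Cl₂.
(a) Cl₂ equivalent needed: 9.5 mg/L × 1,330,000 L = 12,640,000 mg = 12,640 g.
(a) Product at 89.4% available chlorine: 12,640 / 0.894 = 14,130 g.

(b) Hardness to add: (260 − 189) = 71 mg/L as CaCO₃ × 436,000 L = 30,960 g as CaCO₃.
(b) Moles of Ca²⁺ (1 mol Ca²⁺ ≡ 1 mol CaCO₃): 30,960 / 100.1 g/mol = 309.3 mol.
(b) Mass of CaCl₂·2H₂O: 309.3 × 147 = 45,460 g.

(a) 14.1 kg; (b) 45.5 kg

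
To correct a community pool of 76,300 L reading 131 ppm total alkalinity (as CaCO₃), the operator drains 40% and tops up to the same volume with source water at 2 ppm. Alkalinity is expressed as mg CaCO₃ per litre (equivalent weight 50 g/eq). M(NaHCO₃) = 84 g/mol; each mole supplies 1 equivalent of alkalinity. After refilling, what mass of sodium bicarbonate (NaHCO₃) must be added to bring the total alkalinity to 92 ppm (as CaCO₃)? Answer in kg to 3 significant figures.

After draining 40% and refilling: 131 × 0.60 + 2 × 0.40 = 79.4 ppm.
Deficit to target: 92 − 79.4 = 12.6 mg/L.
As CaCO₃: 12.6 mg/L × 76,300 L = 961.4 g; ÷ 50 g/eq ÷ 1 = 19.23 mol NaHCO₃.
Mass: 19.23 × 84 = 1615 g.

1.62 kg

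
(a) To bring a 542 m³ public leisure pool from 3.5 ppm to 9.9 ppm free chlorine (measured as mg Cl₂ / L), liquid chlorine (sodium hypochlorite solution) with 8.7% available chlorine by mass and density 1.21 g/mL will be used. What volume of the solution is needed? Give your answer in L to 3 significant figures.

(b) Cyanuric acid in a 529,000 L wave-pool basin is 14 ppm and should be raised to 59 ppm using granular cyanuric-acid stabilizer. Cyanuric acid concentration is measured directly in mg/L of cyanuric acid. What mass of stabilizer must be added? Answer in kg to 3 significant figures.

(a) Volume: 542 m³ = 542,000 L.
(a) Chlorine deficit: 9.9 − 3.5 = 6.4 ppm = 6.4 mg/L as Cl₂.
(a) Cl₂ equivalent needed: 6.4 mg/L × 542,000 L = 3,469,000 mg = 3469 g.
(a) Product at 8.7% available chlorine: 3469 / 0.087 = 39,870 g.
(a) Volume at density 1.21 g/mL: 39,870 g ÷ 1.21 g/mL = 32,950 mL.

(b) CYA to add: (59 − 14) = 45 mg/L × 529,000 L = 23,800 g cyanuric acid.

(a) 33.0 L; (b) 23.8 kg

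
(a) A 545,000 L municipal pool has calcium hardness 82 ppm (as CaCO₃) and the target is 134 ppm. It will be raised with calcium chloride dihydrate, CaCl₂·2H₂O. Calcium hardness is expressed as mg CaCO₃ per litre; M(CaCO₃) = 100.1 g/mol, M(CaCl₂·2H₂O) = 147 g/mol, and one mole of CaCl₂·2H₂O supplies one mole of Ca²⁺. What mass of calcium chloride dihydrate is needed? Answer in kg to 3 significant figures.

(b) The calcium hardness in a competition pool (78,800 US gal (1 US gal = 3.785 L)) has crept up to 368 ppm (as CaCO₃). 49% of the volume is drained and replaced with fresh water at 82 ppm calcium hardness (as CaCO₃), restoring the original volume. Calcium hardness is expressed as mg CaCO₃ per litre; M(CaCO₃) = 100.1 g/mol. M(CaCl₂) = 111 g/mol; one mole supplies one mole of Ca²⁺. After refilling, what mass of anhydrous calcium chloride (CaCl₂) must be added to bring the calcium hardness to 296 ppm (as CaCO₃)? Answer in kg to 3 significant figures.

(a) 41.6 kg; (b) 22.5 kg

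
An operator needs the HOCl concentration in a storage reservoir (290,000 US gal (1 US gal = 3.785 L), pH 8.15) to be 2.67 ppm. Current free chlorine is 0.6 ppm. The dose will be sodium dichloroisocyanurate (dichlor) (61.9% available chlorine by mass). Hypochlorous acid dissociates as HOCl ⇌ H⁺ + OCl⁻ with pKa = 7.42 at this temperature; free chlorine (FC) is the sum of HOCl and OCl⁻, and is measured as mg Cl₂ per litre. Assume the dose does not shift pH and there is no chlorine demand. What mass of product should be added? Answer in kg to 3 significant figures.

29.1 kg

Volume: 290,000 US gal × 3.785 L/gal = 1,097,650 L.
[OCl⁻]/[HOCl] = 10^(pH − pKa) = 10^(8.15 − 7.42) = 5.37; fraction as HOCl = 1/(1 + 5.37) = 0.157.
Free chlorine required for 2.67 ppm HOCl: 2.67 / 0.157 = 17.01 ppm.
FC to add: 17.01 − 0.6 = 16.41 mg/L as Cl₂.
Cl₂ equivalent: 16.41 mg/L × 1,097,650 L = 18,010 g.
Product at 61.9% available Cl: 18,010 / 0.619 = 29,100 g.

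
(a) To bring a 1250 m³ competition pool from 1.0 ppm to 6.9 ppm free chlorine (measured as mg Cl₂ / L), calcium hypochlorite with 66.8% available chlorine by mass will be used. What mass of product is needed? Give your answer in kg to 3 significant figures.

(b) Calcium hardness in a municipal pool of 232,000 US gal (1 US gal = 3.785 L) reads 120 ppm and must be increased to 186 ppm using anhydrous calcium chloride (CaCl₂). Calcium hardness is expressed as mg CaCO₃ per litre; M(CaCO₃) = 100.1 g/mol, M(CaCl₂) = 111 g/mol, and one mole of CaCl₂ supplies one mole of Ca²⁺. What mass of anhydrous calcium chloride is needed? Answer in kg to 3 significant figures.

(a) 11.0 kg; (b) 64.3 kg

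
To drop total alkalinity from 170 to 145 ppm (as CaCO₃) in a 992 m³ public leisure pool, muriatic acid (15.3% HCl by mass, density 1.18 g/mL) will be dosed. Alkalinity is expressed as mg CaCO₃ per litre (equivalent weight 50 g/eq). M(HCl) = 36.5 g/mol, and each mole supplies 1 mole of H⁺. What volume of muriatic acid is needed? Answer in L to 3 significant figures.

100 L

Volume: 992 m³ = 992,000 L.
Alkalinity to neutralize: (170 − 145) = 25 mg/L as CaCO₃ × 992,000 L = 24,800 g as CaCO₃.
Equivalents of H⁺ required: 24,800 ÷ 50 g/eq = 496 eq = 496 mol HCl.
Mass of HCl: 496 × 36.5 = 18,100 g.
Mass of 15.3% solution: 18,100 / 0.153 = 118,300 g.
Volume: 118,300 g ÷ 1.18 g/mL = 100,300 mL.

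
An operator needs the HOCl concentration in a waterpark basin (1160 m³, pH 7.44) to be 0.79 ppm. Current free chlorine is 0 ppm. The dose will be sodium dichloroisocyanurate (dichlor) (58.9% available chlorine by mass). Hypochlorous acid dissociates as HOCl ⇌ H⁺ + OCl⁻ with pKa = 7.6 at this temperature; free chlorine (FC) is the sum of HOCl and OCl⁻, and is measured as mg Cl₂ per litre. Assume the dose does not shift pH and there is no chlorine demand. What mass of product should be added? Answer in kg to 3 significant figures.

Volume: 1160 m³ = 1,160,000 L.
[OCl⁻]/[HOCl] = 10^(pH − pKa) = 10^(7.44 − 7.6) = 0.6918; fraction as HOCl = 1/(1 + 0.6918) = 0.5911.
Free chlorine required for 0.79 ppm HOCl: 0.79 / 0.5911 = 1.337 ppm.
FC to add: 1.337 − 0 = 1.337 mg/L as Cl₂.
Cl₂ equivalent: 1.337 mg/L × 1,160,000 L = 1550 g.
Product at 58.9% available Cl: 1550 / 0.589 = 2632 g.

2.63 kg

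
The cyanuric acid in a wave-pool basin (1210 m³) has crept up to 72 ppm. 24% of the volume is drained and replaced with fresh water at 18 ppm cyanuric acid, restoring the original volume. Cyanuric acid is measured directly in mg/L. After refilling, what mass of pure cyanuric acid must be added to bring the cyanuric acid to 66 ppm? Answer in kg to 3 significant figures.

Volume: 1210 m³ = 1,210,000 L.
After draining 24% and refilling: 72 × 0.76 + 18 × 0.24 = 59.04 ppm.
Deficit to target: 66 − 59.04 = 6.96 mg/L.
Mass: 6.96 mg/L × 1,210,000 L = 8422 g cyanuric acid.

8.42 kg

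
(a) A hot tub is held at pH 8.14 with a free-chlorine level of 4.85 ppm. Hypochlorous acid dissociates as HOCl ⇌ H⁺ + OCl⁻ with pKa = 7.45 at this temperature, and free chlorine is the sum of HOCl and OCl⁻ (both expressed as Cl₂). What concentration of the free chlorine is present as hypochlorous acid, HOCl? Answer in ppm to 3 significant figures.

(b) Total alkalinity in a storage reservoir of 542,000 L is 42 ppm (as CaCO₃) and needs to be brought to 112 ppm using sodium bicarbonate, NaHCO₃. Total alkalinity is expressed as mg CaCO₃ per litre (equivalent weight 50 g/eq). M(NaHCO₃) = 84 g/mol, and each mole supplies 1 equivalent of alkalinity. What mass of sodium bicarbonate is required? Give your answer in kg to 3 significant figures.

(a) 0.822 ppm; (b) 63.7 kg

(a) [OCl⁻]/[HOCl] = 10^(pH − pKa) = 10^(8.14 − 7.45) = 10^0.69 = 4.898.
(a) Fraction as HOCl = 1 / (1 + 4.898) = 0.1696.
(a) HOCl = 0.1696 × 4.85 ppm = 0.8223 ppm.

(b) Alkalinity to add: (112 − 42) = 70 mg/L as CaCO₃ × 542,000 L = 37,940 g as CaCO₃.
(b) Equivalents: 37,940 g ÷ 50 g/eq = 758.8 eq.
(b) NaHCO₃ supplies 1 eq per mole → 758.8 mol.
(b) Mass: 758.8 mol × 84 g/mol = 63,740 g.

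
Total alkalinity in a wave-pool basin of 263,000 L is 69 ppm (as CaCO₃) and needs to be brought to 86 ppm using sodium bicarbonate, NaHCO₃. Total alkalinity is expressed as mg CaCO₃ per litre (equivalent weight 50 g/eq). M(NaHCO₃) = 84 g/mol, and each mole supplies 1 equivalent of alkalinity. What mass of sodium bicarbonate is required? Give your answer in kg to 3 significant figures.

7.51 kg

Alkalinity to add: (86 − 69) = 17 mg/L as CaCO₃ × 263,000 L = 4471 g as CaCO₃.
Equivalents: 4471 g ÷ 50 g/eq = 89.42 eq.
NaHCO₃ supplies 1 eq per mole → 89.42 mol.
Mass: 89.42 mol × 84 g/mol = 7511 g.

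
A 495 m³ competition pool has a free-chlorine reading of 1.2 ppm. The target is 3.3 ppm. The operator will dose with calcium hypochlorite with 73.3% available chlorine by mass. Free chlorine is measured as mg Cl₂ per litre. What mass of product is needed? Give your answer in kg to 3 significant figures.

Volume: 495 m³ = 495,000 L.
Chlorine deficit: 3.3 − 1.2 = 2.1 ppm = 2.1 mg/L as Cl₂.
Cl₂ equivalent needed: 2.1 mg/L × 495,000 L = 1,040,000 mg = 1040 g.
Product at 73.3% available chlorine: 1040 / 0.733 = 1418 g.

1.42 kg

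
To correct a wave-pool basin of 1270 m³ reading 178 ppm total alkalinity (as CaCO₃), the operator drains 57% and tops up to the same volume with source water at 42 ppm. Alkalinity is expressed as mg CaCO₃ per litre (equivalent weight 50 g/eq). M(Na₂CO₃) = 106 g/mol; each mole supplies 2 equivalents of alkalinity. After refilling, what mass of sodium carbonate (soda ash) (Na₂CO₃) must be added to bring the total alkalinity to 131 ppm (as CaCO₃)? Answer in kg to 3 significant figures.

Volume: 1270 m³ = 1,270,000 L.
After draining 57% and refilling: 178 × 0.43 + 42 × 0.57 = 100.48 ppm.
Deficit to target: 131 − 100.48 = 30.52 mg/L.
As CaCO₃: 30.52 mg/L × 1,270,000 L = 38,760 g; ÷ 50 g/eq ÷ 2 = 387.6 mol Na₂CO₃.
Mass: 387.6 × 106 = 41,090 g.

41.1 kg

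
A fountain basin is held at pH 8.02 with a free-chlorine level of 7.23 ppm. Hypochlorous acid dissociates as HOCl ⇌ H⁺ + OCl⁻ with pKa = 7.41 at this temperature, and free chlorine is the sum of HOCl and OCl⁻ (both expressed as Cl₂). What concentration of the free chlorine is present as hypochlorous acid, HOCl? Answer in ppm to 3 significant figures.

[OCl⁻]/[HOCl] = 10^(pH − pKa) = 10^(8.02 − 7.41) = 10^0.61 = 4.074.
Fraction as HOCl = 1 / (1 + 4.074) = 0.1971.
HOCl = 0.1971 × 7.23 ppm = 1.425 ppm.

1.42 ppm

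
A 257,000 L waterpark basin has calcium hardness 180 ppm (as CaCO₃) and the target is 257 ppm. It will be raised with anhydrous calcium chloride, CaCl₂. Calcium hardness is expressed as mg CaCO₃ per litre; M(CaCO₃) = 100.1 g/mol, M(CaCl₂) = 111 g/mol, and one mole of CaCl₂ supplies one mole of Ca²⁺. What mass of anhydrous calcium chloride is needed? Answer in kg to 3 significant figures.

Hardness to add: (257 − 180) = 77 mg/L as CaCO₃ × 257,000 L = 19,790 g as CaCO₃.
Moles of Ca²⁺ (1 mol Ca²⁺ ≡ 1 mol CaCO₃): 19,790 / 100.1 g/mol = 197.7 mol.
Mass of CaCl₂: 197.7 × 111 = 21,940 g.

21.9 kg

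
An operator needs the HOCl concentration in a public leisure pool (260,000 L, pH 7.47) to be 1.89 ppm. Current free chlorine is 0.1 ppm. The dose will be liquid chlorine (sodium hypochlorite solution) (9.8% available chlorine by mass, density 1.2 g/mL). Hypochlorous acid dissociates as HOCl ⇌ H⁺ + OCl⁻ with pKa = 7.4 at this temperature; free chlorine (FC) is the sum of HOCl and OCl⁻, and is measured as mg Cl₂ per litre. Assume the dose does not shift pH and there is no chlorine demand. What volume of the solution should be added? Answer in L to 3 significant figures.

8.87 L

[OCl⁻]/[HOCl] = 10^(pH − pKa) = 10^(7.47 − 7.4) = 1.175; fraction as HOCl = 1/(1 + 1.175) = 0.4598.
Free chlorine required for 1.89 ppm HOCl: 1.89 / 0.4598 = 4.111 ppm.
FC to add: 4.111 − 0.1 = 4.011 mg/L as Cl₂.
Cl₂ equivalent: 4.011 mg/L × 260,000 L = 1043 g.
Product at 9.8% available Cl: 1043 / 0.098 = 10,640 g.
Volume: 10,640 g ÷ 1.2 g/mL = 8867 mL.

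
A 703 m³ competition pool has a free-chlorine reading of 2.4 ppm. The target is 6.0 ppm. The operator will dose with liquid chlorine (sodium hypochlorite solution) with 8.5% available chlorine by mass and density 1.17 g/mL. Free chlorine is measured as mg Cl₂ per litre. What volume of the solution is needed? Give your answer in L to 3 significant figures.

Volume: 703 m³ = 703,000 L.
Chlorine deficit: 6.0 − 2.4 = 3.6 ppm = 3.6 mg/L as Cl₂.
Cl₂ equivalent needed: 3.6 mg/L × 703,000 L = 2,531,000 mg = 2531 g.
Product at 8.5% available chlorine: 2531 / 0.085 = 29,770 g.
Volume at density 1.17 g/mL: 29,770 g ÷ 1.17 g/mL = 25,450 mL.

25.4 L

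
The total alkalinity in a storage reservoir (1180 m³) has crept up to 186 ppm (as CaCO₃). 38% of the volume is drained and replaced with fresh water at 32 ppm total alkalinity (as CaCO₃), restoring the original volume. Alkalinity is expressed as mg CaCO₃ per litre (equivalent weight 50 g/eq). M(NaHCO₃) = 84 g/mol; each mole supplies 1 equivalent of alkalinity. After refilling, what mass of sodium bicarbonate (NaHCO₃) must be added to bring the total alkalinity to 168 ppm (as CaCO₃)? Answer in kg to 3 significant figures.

Volume: 1180 m³ = 1,180,000 L.
After draining 38% and refilling: 186 × 0.62 + 32 × 0.38 = 127.48 ppm.
Deficit to target: 168 − 127.48 = 40.52 mg/L.
As CaCO₃: 40.52 mg/L × 1,180,000 L = 47,810 g; ÷ 50 g/eq ÷ 1 = 956.3 mol NaHCO₃.
Mass: 956.3 × 84 = 80,330 g.

80.3 kg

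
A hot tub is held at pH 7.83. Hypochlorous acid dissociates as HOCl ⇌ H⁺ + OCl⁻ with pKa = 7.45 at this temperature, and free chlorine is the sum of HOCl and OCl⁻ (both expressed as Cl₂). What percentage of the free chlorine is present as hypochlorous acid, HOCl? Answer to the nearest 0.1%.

[OCl⁻]/[HOCl] = 10^(pH − pKa) = 10^(7.83 − 7.45) = 10^0.38 = 2.399.
Fraction as HOCl = 1 / (1 + 2.399) = 0.2942.

29.4%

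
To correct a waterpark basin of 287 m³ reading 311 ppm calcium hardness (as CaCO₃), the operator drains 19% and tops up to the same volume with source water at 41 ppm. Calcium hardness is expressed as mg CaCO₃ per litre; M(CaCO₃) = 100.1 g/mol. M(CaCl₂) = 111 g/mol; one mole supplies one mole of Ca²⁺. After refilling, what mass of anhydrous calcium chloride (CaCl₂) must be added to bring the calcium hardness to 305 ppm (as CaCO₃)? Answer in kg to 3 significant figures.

14.4 kg

Volume: 287 m³ = 287,000 L.
After draining 19% and refilling: 311 × 0.81 + 41 × 0.19 = 259.7 ppm.
Deficit to target: 305 − 259.7 = 45.3 mg/L.
As CaCO₃: 45.3 mg/L × 287,000 L = 13,000 g; ÷ 100.1 = 129.9 mol Ca²⁺.
Mass: 129.9 × 111 = 14,420 g.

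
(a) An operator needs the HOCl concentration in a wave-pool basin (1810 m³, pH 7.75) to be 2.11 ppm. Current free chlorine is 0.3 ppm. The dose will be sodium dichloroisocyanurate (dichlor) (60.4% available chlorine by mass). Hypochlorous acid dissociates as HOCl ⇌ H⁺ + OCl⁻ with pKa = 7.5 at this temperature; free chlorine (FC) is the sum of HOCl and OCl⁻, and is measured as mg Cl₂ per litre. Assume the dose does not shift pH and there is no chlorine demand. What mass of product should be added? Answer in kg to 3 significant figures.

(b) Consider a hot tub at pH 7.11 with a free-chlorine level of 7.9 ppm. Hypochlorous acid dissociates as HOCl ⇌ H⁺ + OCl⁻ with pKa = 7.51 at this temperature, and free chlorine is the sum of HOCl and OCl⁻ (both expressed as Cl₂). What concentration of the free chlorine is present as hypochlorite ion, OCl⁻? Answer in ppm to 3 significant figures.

(a) Volume: 1810 m³ = 1,810,000 L.
(a) [OCl⁻]/[HOCl] = 10^(pH − pKa) = 10^(7.75 − 7.5) = 1.778; fraction as HOCl = 1/(1 + 1.778) = 0.3599.
(a) Free chlorine required for 2.11 ppm HOCl: 2.11 / 0.3599 = 5.862 ppm.
(a) FC to add: 5.862 − 0.3 = 5.562 mg/L as Cl₂.
(a) Cl₂ equivalent: 5.562 mg/L × 1,810,000 L = 10,070 g.
(a) Product at 60.4% available Cl: 10,070 / 0.604 = 16,670 g.

(b) [OCl⁻]/[HOCl] = 10^(pH − pKa) = 10^(7.11 − 7.51) = 10^-0.40 = 0.3981.
(b) Fraction as HOCl = 1 / (1 + 0.3981) = 0.7153.
(b) OCl⁻ = (1 − 0.7153) × 7.9 ppm = 2.25 ppm.

(a) 16.7 kg; (b) 2.25 ppm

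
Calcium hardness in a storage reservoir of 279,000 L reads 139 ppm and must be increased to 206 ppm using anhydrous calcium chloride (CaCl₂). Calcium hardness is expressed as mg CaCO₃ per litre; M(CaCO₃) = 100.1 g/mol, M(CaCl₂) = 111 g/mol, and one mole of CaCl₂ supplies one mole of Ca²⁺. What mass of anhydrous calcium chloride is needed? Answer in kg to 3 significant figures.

Hardness to add: (206 − 139) = 67 mg/L as CaCO₃ × 279,000 L = 18,690 g as CaCO₃.
Moles of Ca²⁺ (1 mol Ca²⁺ ≡ 1 mol CaCO₃): 18,690 / 100.1 g/mol = 186.7 mol.
Mass of CaCl₂: 186.7 × 111 = 20,730 g.

20.7 kg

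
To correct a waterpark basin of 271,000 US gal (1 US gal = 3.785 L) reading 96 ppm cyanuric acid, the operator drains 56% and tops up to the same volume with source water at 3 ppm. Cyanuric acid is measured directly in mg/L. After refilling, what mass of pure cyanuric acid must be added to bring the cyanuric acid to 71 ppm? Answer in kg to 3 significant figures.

27.8 kg

Volume: 271,000 US gal × 3.785 L/gal = 1,025,735 L.
After draining 56% and refilling: 96 × 0.44 + 3 × 0.56 = 43.92 ppm.
Deficit to target: 71 − 43.92 = 27.08 mg/L.
Mass: 27.08 mg/L × 1,025,735 L = 27,780 g cyanuric acid.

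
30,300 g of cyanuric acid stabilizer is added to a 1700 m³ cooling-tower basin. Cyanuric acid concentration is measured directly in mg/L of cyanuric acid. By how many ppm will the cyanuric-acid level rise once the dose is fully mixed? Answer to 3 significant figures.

17.8 ppm

Volume: 1700 m³ = 1,700,000 L.
Rise: 30,300 g / 1,700,000 L × 1000 = 17.82 mg/L.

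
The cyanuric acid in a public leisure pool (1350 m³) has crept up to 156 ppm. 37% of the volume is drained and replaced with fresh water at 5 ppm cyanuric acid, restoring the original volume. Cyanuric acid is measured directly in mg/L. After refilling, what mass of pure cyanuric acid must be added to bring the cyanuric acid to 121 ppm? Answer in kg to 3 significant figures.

Volume: 1350 m³ = 1,350,000 L.
After draining 37% and refilling: 156 × 0.63 + 5 × 0.37 = 100.13 ppm.
Deficit to target: 121 − 100.13 = 20.87 mg/L.
Mass: 20.87 mg/L × 1,350,000 L = 28,170 g cyanuric acid.

28.2 kg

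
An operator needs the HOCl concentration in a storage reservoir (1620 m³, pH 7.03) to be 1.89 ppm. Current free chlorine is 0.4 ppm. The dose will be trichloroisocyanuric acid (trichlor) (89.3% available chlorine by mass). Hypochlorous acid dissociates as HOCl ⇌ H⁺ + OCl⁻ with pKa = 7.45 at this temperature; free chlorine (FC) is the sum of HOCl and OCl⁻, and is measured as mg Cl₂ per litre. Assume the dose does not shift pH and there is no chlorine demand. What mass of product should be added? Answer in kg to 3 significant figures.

4.01 kg

Volume: 1620 m³ = 1,620,000 L.
[OCl⁻]/[HOCl] = 10^(pH − pKa) = 10^(7.03 − 7.45) = 0.3802; fraction as HOCl = 1/(1 + 0.3802) = 0.7245.
Free chlorine required for 1.89 ppm HOCl: 1.89 / 0.7245 = 2.609 ppm.
FC to add: 2.609 − 0.4 = 2.209 mg/L as Cl₂.
Cl₂ equivalent: 2.209 mg/L × 1,620,000 L = 3578 g.
Product at 89.3% available Cl: 3578 / 0.893 = 4007 g.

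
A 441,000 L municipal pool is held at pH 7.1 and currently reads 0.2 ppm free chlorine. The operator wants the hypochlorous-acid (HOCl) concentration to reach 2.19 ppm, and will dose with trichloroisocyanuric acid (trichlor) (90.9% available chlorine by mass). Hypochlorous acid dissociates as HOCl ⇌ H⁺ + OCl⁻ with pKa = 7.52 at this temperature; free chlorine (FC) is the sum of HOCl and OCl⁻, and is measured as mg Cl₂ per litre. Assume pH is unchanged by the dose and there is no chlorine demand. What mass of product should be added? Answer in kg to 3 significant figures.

1.37 kg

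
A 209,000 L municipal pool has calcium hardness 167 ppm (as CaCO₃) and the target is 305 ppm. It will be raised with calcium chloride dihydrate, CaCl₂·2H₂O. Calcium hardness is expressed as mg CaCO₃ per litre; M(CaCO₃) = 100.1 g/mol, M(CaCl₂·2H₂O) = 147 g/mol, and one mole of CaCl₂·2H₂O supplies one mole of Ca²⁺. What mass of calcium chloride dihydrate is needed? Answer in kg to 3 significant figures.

42.4 kg

Hardness to add: (305 − 167) = 138 mg/L as CaCO₃ × 209,000 L = 28,840 g as CaCO₃.
Moles of Ca²⁺ (1 mol Ca²⁺ ≡ 1 mol CaCO₃): 28,840 / 100.1 g/mol = 288.1 mol.
Mass of CaCl₂·2H₂O: 288.1 × 147 = 42,360 g.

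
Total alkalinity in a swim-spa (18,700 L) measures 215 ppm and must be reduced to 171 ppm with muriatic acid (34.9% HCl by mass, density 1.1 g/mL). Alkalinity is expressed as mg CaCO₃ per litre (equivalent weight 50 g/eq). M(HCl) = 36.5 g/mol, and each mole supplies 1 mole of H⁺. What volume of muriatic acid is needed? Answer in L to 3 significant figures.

Alkalinity to neutralize: (215 − 171) = 44 mg/L as CaCO₃ × 18,700 L = 822.8 g as CaCO₃.
Equivalents of H⁺ required: 822.8 ÷ 50 g/eq = 16.46 eq = 16.46 mol HCl.
Mass of HCl: 16.46 × 36.5 = 600.6 g.
Mass of 34.9% solution: 600.6 / 0.349 = 1721 g.
Volume: 1721 g ÷ 1.1 g/mL = 1565 mL.

1.56 L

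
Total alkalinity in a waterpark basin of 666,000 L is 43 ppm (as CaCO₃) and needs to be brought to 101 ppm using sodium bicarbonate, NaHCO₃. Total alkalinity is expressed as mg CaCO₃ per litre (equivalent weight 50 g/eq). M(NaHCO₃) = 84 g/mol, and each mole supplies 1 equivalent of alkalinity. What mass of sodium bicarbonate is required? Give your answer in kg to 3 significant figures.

Alkalinity to add: (101 − 43) = 58 mg/L as CaCO₃ × 666,000 L = 38,630 g as CaCO₃.
Equivalents: 38,630 g ÷ 50 g/eq = 772.6 eq.
NaHCO₃ supplies 1 eq per mole → 772.6 mol.
Mass: 772.6 mol × 84 g/mol = 64,900 g.

64.9 kg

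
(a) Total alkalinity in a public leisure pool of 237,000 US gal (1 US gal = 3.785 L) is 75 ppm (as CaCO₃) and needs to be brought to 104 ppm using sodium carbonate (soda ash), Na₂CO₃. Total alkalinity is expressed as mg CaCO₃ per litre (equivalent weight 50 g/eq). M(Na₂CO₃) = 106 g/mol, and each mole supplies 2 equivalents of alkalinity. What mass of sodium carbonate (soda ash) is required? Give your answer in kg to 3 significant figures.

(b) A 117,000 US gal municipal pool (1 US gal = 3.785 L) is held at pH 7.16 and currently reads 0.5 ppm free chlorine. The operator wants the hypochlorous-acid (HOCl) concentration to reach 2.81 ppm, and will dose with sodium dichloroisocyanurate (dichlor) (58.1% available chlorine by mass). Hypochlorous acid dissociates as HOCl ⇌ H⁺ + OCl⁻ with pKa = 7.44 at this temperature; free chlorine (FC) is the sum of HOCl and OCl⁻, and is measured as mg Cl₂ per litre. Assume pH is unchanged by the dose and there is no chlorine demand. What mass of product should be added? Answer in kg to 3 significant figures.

(a) Volume: 237,000 US gal × 3.785 L/gal = 897,045 L.
(a) Alkalinity to add: (104 − 75) = 29 mg/L as CaCO₃ × 897,045 L = 26,010 g as CaCO₃.
(a) Equivalents: 26,010 g ÷ 50 g/eq = 520.3 eq.
(a) Each mole of Na₂CO₃ supplies 2 eq, so 520.3 / 2 = 260.1 mol.
(a) Mass: 260.1 mol × 106 g/mol = 27,580 g.

(b) Volume: 117,000 US gal × 3.785 L/gal = 442,845 L.
(b) [OCl⁻]/[HOCl] = 10^(pH − pKa) = 10^(7.16 − 7.44) = 0.5248; fraction as HOCl = 1/(1 + 0.5248) = 0.6558.
(b) Free chlorine required for 2.81 ppm HOCl: 2.81 / 0.6558 = 4.285 ppm.
(b) FC to add: 4.285 − 0.5 = 3.785 mg/L as Cl₂.
(b) Cl₂ equivalent: 3.785 mg/L × 442,845 L = 1676 g.
(b) Product at 58.1% available Cl: 1676 / 0.581 = 2885 g.

(a) 27.6 kg; (b) 2.88 kg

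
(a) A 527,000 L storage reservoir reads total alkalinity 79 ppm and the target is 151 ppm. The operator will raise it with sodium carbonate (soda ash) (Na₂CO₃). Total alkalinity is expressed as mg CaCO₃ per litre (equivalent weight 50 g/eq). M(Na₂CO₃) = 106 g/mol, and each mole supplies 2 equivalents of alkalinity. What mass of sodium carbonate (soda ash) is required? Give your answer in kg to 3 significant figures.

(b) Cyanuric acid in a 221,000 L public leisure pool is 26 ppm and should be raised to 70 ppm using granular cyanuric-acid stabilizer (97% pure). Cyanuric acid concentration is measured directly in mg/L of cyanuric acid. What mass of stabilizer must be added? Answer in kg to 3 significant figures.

(a) Alkalinity to add: (151 − 79) = 72 mg/L as CaCO₃ × 527,000 L = 37,940 g as CaCO₃.
(a) Equivalents: 37,940 g ÷ 50 g/eq = 758.9 eq.
(a) Each mole of Na₂CO₃ supplies 2 eq, so 758.9 / 2 = 379.4 mol.
(a) Mass: 379.4 mol × 106 g/mol = 40,220 g.

(b) CYA to add: (70 − 26) = 44 mg/L × 221,000 L = 9724 g cyanuric acid.
(b) At 97% purity: 9724 / 0.97 = 10,020 g product.

(a) 40.2 kg; (b) 10.0 kg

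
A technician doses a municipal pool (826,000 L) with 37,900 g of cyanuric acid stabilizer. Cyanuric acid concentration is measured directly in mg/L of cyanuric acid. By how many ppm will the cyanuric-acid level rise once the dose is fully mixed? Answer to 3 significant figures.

Rise: 37,900 g / 826,000 L × 1000 = 45.88 mg/L.

45.9 ppm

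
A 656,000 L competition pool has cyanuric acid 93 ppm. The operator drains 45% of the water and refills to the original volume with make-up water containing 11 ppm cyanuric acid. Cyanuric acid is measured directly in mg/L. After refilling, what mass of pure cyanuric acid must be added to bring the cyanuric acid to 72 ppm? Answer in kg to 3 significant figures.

10.4 kg

After draining 45% and refilling: 93 × 0.55 + 11 × 0.45 = 56.1 ppm.
Deficit to target: 72 − 56.1 = 15.9 mg/L.
Mass: 15.9 mg/L × 656,000 L = 10,430 g cyanuric acid.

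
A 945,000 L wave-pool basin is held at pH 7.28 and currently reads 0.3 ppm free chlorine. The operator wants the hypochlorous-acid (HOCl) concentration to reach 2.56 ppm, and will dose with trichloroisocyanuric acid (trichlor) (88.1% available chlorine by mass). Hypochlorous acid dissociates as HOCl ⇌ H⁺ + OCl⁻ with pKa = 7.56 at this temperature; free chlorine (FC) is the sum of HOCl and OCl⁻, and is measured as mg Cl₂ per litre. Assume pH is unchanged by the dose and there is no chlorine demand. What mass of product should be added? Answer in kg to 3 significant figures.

[OCl⁻]/[HOCl] = 10^(pH − pKa) = 10^(7.28 − 7.56) = 0.5248; fraction as HOCl = 1/(1 + 0.5248) = 0.6558.
Free chlorine required for 2.56 ppm HOCl: 2.56 / 0.6558 = 3.904 ppm.
FC to add: 3.904 − 0.3 = 3.604 mg/L as Cl₂.
Cl₂ equivalent: 3.604 mg/L × 945,000 L = 3405 g.
Product at 88.1% available Cl: 3405 / 0.881 = 3865 g.

3.87 kg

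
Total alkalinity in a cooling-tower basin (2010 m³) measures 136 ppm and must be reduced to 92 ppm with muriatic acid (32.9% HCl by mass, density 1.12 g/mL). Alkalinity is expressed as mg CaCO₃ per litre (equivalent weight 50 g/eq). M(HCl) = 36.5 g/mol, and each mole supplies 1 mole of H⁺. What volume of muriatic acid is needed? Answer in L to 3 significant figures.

Volume: 2010 m³ = 2,010,000 L.
Alkalinity to neutralize: (136 − 92) = 44 mg/L as CaCO₃ × 2,010,000 L = 88,440 g as CaCO₃.
Equivalents of H⁺ required: 88,440 ÷ 50 g/eq = 1769 eq = 1769 mol HCl.
Mass of HCl: 1769 × 36.5 = 64,560 g.
Mass of 32.9% solution: 64,560 / 0.329 = 196,200 g.
Volume: 196,200 g ÷ 1.12 g/mL = 175,200 mL.

175 L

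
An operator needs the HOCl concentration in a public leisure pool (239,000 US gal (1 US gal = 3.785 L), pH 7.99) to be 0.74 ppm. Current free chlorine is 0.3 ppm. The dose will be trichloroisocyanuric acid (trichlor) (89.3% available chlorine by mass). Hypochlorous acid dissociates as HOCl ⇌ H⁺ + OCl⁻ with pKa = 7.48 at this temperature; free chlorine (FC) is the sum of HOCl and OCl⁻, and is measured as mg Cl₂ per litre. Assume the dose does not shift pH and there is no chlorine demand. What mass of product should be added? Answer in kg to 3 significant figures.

Volume: 239,000 US gal × 3.785 L/gal = 904,615 L.
[OCl⁻]/[HOCl] = 10^(pH − pKa) = 10^(7.99 − 7.48) = 3.236; fraction as HOCl = 1/(1 + 3.236) = 0.2361.
Free chlorine required for 0.74 ppm HOCl: 0.74 / 0.2361 = 3.135 ppm.
FC to add: 3.135 − 0.3 = 2.835 mg/L as Cl₂.
Cl₂ equivalent: 2.835 mg/L × 904,615 L = 2564 g.
Product at 89.3% available Cl: 2564 / 0.893 = 2871 g.

2.87 kg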